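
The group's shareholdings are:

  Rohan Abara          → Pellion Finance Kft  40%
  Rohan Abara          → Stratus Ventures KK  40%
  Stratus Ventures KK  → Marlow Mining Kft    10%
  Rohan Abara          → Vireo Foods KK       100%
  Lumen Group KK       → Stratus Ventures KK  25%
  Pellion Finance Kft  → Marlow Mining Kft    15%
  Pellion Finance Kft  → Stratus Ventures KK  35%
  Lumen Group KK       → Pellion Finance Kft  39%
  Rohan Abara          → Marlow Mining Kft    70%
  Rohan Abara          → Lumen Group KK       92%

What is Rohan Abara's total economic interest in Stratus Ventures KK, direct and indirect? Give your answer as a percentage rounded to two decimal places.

Rohan reaches Stratus along 4 paths.
Via Lumen → Pellion: 92% × 39% × 35% = 12.558%.
Via Pellion: 40% × 35% = 14%.
Via Lumen: 92% × 25% = 23%.
Direct stake: 40% = 40%.
Total: 12.558% + 14% + 23% + 40% = 89.558%.
Rounded: 89.56%.

89.56%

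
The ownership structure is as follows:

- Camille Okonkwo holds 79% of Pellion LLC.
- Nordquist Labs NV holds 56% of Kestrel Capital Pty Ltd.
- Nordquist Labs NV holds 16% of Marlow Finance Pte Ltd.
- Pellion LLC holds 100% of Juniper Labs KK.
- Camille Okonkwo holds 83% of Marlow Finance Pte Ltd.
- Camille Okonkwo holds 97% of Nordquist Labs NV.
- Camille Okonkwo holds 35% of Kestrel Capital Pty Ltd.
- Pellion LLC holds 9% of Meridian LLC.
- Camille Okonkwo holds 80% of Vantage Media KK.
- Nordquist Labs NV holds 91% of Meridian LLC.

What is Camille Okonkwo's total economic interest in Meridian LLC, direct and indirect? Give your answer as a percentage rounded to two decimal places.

95.38%

Camille reaches Meridian along 2 paths.
Via Nordquist: 97% × 91% = 88.27%.
Via Pellion: 79% × 9% = 7.11%.
Total: 88.27% + 7.11% = 95.38%.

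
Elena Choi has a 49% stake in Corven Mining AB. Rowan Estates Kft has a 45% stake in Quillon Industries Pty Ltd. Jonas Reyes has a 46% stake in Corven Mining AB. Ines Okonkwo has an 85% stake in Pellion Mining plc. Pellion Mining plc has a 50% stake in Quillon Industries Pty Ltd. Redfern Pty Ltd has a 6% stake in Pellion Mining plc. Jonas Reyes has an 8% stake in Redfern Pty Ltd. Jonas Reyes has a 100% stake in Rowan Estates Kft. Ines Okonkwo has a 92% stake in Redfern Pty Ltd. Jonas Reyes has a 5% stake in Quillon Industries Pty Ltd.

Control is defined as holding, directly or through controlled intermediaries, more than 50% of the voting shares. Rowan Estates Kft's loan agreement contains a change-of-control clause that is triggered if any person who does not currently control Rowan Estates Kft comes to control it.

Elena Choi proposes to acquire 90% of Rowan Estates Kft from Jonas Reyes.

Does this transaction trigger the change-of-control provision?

Yes

The purchase adds only to Elena's holdings (Jonas's stake shrinks), so Elena is the only person who could newly come to control Rowan.
Elena's largest direct stake is 49% in Corven, which does not meet the threshold, so Elena controls no company.
Neither Elena nor any entity Elena controls holds any voting interest in Rowan.
So before the transaction, Elena does not control Rowan.
After the purchase, Elena holds 90% of Rowan directly, and Jonas's stake falls to 10%.
Elena holds 90% of Rowan, so Elena controls Rowan.
Elena did not control Rowan before and does after, so the clause is triggered.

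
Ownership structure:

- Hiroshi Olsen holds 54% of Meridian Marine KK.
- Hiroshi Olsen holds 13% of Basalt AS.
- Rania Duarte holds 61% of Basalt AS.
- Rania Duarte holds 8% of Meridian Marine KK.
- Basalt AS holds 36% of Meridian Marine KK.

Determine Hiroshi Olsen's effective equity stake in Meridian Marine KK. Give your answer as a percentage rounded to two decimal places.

Hiroshi reaches Meridian along 2 paths.
Direct stake: 54% = 54%.
Via Basalt: 13% × 36% = 4.68%.
Total: 54% + 4.68% = 58.68%.

58.68%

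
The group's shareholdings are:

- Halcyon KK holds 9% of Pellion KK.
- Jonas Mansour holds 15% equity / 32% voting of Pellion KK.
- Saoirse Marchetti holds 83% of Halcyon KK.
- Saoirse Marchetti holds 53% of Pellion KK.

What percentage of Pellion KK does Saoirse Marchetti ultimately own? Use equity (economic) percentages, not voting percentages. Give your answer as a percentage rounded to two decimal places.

Saoirse reaches Pellion along 2 paths.
Direct stake: 53% = 53%.
Via Halcyon: 83% × 9% = 7.47%.
Total: 53% + 7.47% = 60.47%.

60.47%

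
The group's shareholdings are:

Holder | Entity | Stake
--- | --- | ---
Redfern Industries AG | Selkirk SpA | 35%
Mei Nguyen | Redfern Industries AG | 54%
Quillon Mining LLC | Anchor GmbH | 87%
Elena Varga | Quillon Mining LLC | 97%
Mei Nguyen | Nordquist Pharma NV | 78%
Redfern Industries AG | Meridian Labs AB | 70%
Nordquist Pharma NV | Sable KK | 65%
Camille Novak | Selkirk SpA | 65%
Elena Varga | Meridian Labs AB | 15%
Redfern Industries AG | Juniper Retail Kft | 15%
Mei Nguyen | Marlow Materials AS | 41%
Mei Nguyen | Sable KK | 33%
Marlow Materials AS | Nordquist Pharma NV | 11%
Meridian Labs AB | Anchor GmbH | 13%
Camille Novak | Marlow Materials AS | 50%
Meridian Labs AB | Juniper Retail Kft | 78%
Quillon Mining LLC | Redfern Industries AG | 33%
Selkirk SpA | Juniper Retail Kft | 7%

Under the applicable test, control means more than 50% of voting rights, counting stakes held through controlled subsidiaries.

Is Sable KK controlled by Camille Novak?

No

Camille holds 65% of Selkirk, so Camille controls Selkirk.
Neither Camille nor any entity Camille controls holds any voting interest in Sable.
So Camille does not control Sable.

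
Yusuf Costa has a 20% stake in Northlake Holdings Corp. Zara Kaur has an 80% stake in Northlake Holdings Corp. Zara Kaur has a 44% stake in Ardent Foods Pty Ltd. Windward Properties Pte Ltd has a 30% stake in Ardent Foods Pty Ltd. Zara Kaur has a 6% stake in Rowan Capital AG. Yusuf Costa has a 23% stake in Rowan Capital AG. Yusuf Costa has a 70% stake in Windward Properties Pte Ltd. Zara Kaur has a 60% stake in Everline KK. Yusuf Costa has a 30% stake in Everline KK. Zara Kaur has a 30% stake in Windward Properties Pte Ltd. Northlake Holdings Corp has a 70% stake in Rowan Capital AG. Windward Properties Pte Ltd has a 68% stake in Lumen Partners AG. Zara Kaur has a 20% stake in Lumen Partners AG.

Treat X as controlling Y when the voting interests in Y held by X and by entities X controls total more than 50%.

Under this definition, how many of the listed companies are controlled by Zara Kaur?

Zara holds 60% of Everline, so Zara controls Everline.
Zara holds 80% of Northlake, so Zara controls Northlake.
Northlake and Zara together hold 70% + 6% = 76% of Rowan, so Zara controls Rowan.
No other company's threshold is met.
Zara controls 3 companies.

3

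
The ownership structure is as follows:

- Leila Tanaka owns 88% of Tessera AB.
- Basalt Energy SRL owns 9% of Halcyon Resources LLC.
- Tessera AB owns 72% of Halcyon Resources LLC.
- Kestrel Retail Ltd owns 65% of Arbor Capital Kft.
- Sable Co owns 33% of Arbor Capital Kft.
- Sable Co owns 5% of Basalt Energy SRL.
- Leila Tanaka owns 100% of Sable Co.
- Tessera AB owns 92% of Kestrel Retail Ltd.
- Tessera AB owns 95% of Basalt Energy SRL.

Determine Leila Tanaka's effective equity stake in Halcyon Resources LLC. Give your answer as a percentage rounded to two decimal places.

71.33%

Leila reaches Halcyon along 3 paths.
Via Tessera: 88% × 72% = 63.36%.
Via Tessera → Basalt: 88% × 95% × 9% = 7.524%.
Via Sable → Basalt: 100% × 5% × 9% = 0.45%.
Total: 63.36% + 7.524% + 0.45% = 71.334%.
Rounded: 71.33%.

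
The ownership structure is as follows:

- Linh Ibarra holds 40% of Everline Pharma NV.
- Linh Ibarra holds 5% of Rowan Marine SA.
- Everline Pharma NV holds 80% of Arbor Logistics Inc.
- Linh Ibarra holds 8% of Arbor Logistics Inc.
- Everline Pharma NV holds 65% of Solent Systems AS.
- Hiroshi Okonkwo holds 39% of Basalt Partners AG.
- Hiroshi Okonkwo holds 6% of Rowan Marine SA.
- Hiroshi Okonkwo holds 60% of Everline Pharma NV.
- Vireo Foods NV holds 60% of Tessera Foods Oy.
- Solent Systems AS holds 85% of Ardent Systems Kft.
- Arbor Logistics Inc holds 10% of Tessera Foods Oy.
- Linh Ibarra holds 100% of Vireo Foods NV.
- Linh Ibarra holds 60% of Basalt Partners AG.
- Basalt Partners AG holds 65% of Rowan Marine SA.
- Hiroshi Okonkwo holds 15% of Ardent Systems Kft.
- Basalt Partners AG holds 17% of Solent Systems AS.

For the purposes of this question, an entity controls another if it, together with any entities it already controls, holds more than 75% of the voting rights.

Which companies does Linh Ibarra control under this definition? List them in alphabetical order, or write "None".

Linh holds 100% of Vireo, so Linh controls Vireo.
No other company's threshold is met.

Vireo Foods NV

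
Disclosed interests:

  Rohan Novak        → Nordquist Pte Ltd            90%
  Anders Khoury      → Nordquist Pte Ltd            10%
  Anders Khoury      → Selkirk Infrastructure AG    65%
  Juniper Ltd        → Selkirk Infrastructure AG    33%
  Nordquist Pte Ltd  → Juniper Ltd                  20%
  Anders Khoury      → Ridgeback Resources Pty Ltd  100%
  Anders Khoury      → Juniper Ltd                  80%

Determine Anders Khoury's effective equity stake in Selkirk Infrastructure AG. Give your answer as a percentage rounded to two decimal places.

Anders reaches Selkirk along 3 paths.
Direct stake: 65% = 65%.
Via Juniper: 80% × 33% = 26.4%.
Via Nordquist → Juniper: 10% × 20% × 33% = 0.66%.
Total: 65% + 26.4% + 0.66% = 92.06%.

92.06%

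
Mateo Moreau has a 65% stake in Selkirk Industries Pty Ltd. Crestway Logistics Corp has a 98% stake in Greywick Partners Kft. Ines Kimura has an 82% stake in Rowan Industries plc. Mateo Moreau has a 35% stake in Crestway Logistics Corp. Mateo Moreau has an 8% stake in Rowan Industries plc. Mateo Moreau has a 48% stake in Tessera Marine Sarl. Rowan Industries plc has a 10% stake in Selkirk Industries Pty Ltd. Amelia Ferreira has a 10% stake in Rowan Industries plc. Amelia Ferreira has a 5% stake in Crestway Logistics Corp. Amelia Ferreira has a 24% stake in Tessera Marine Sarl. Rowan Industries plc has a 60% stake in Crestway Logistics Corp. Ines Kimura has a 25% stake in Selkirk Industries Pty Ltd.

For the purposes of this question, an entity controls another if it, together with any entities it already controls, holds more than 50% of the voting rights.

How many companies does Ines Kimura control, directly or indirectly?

Ines holds 82% of Rowan, so Ines controls Rowan.
Rowan holds 60% of Crestway, so Ines controls Crestway.
Crestway holds 98% of Greywick, so Ines controls Greywick.
No other company's threshold is met.
Ines controls 3 companies.

3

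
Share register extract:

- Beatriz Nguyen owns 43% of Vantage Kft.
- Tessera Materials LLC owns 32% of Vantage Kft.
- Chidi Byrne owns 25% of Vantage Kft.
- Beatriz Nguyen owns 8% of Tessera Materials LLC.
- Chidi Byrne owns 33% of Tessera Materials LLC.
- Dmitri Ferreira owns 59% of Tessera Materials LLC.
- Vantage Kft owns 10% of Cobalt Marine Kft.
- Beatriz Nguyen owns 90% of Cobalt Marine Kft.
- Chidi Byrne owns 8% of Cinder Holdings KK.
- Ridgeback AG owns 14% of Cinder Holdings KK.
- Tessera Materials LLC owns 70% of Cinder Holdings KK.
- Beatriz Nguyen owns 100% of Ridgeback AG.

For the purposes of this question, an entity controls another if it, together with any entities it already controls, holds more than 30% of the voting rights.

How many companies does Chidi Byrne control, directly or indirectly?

Chidi holds 33% of Tessera, so Chidi controls Tessera.
Chidi and Tessera together hold 25% + 32% = 57% of Vantage, so Chidi controls Vantage.
Chidi and Tessera together hold 8% + 70% = 78% of Cinder, so Chidi controls Cinder.
No other company's threshold is met.
Chidi controls 3 companies.

3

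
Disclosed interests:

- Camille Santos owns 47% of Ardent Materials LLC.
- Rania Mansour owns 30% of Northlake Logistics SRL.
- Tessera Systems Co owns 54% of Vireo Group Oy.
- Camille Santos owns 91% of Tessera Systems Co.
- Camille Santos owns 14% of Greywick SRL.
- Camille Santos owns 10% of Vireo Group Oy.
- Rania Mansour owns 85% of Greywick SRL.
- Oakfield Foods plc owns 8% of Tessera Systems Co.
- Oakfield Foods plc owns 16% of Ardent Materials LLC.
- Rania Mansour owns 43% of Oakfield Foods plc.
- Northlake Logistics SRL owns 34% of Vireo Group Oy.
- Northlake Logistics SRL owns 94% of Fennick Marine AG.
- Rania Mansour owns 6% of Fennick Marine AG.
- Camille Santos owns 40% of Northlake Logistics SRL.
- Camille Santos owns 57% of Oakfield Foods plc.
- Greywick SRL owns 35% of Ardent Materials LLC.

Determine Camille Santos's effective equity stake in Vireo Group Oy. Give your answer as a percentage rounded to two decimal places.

Camille reaches Vireo along 4 paths.
Via Oakfield → Tessera: 57% × 8% × 54% = 2.4624%.
Via Tessera: 91% × 54% = 49.14%.
Direct stake: 10% = 10%.
Via Northlake: 40% × 34% = 13.6%.
Total: 2.4624% + 49.14% + 10% + 13.6% = 75.2024%.
Rounded: 75.20%.

75.20%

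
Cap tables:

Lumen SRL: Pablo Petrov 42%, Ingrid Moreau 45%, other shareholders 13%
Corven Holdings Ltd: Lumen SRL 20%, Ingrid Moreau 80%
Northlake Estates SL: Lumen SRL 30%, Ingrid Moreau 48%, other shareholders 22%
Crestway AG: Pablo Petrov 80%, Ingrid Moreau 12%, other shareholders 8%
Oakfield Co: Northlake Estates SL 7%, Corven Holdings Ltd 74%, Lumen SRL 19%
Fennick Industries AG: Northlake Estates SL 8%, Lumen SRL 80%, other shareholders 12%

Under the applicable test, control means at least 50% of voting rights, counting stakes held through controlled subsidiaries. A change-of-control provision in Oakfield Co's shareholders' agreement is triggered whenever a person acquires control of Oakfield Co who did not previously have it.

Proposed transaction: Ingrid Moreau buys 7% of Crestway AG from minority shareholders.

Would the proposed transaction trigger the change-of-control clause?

The purchase changes only Ingrid's holdings, so Ingrid is the only person who could newly come to control Oakfield.
Ingrid holds 80% of Corven, so Ingrid controls Corven.
Corven holds 74% of Oakfield, so Ingrid controls Oakfield.
So Ingrid already controls Oakfield before the transaction.
After the purchase, Ingrid's direct stake in Crestway rises to 12% + 7% = 19%.
Ingrid controlled Oakfield already, so this is not a new person acquiring control; every other person's position is unchanged or reduced.
No new person acquires control, so the clause is not triggered.

No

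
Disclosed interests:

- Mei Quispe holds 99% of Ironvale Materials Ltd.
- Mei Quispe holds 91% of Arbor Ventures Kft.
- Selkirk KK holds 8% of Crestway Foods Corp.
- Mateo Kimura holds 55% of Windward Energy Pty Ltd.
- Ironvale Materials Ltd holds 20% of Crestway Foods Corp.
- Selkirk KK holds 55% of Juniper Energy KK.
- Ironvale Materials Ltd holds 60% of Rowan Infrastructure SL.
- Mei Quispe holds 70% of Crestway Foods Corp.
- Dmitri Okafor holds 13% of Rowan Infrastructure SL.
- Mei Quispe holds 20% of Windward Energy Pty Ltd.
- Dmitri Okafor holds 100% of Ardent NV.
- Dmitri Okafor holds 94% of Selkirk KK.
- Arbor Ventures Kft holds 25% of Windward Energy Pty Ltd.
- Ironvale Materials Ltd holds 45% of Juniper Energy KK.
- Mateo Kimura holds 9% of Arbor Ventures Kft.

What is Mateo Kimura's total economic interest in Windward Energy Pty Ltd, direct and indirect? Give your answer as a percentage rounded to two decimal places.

Mateo reaches Windward along 2 paths.
Via Arbor: 9% × 25% = 2.25%.
Direct stake: 55% = 55%.
Total: 2.25% + 55% = 57.25%.

57.25%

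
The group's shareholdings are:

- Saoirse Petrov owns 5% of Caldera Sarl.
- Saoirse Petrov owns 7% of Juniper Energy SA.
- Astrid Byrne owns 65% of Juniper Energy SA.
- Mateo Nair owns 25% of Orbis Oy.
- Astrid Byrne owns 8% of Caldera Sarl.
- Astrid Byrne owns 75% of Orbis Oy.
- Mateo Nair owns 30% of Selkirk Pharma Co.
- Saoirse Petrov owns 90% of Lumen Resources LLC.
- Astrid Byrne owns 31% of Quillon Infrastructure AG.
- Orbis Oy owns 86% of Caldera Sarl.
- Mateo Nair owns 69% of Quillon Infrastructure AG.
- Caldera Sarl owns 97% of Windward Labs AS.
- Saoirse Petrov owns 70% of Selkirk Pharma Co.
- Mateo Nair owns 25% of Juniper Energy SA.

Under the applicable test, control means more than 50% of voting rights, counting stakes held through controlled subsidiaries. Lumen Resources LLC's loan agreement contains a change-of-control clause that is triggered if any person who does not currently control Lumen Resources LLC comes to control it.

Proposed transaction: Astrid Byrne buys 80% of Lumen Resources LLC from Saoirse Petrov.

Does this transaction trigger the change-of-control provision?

The purchase adds only to Astrid's holdings (Saoirse's stake shrinks), so Astrid is the only person who could newly come to control Lumen.
Astrid holds 65% of Juniper, so Astrid controls Juniper.
Astrid holds 75% of Orbis, so Astrid controls Orbis.
Astrid and Orbis together hold 8% + 86% = 94% of Caldera, so Astrid controls Caldera.
Caldera holds 97% of Windward, so Astrid controls Windward.
Neither Astrid nor any entity Astrid controls holds any voting interest in Lumen.
So before the transaction, Astrid does not control Lumen.
After the purchase, Astrid holds 80% of Lumen directly, and Saoirse's stake falls to 10%.
Astrid holds 80% of Lumen, so Astrid controls Lumen.
Astrid did not control Lumen before and does after, so the clause is triggered.

Yes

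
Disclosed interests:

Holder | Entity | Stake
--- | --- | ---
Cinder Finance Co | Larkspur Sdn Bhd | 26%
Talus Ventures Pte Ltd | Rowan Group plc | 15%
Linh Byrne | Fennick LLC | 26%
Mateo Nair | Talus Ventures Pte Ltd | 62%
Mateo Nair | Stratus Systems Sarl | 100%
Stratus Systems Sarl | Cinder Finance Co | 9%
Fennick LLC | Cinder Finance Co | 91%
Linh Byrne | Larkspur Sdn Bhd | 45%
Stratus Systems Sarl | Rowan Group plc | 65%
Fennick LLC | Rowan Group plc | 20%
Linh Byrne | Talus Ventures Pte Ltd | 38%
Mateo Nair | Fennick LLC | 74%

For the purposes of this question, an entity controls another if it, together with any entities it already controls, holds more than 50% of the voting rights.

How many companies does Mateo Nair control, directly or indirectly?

Mateo holds 62% of Talus, so Mateo controls Talus.
Mateo holds 74% of Fennick, so Mateo controls Fennick.
Mateo holds 100% of Stratus, so Mateo controls Stratus.
Fennick and Stratus together hold 91% + 9% = 100% of Cinder, so Mateo controls Cinder.
Stratus and Talus and Fennick together hold 65% + 15% + 20% = 100% of Rowan, so Mateo controls Rowan.
No other company's threshold is met.
Mateo controls 5 companies.

5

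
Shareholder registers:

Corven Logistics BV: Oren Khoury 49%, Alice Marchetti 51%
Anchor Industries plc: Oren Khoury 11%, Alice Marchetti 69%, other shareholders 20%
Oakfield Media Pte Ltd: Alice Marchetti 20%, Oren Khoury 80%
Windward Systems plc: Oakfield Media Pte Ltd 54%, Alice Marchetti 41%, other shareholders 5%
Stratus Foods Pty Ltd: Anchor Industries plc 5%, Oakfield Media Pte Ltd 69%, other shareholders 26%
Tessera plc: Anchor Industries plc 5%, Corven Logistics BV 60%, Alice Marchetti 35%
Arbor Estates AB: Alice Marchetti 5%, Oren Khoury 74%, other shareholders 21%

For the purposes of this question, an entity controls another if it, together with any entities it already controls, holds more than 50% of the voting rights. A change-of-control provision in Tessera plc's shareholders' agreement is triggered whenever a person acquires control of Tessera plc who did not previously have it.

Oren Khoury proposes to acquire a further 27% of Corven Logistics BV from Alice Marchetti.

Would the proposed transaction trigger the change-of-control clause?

Yes

The purchase adds only to Oren's holdings (Alice's stake shrinks), so Oren is the only person who could newly come to control Tessera.
Oren holds 80% of Oakfield, so Oren controls Oakfield.
Oakfield holds 54% of Windward, so Oren controls Windward.
Oakfield holds 69% of Stratus, so Oren controls Stratus.
Oren holds 74% of Arbor, so Oren controls Arbor.
Neither Oren nor any entity Oren controls holds any voting interest in Tessera.
So before the transaction, Oren does not control Tessera.
After the purchase, Oren's direct stake in Corven rises to 49% + 27% = 76%, and Alice's stake falls to 24%.
Oren holds 76% of Corven, so Oren controls Corven.
Corven holds 60% of Tessera, so Oren controls Tessera.
Oren did not control Tessera before and does after, so the clause is triggered.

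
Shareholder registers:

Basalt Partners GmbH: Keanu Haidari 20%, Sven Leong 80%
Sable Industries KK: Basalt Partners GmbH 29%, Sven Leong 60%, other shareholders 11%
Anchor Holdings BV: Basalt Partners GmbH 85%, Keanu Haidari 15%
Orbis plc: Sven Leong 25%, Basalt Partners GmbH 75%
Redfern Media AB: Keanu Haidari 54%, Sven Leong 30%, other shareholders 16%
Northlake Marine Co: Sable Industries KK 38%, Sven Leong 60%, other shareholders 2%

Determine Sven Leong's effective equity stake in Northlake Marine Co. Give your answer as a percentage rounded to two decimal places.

Sven reaches Northlake along 3 paths.
Via Basalt → Sable: 80% × 29% × 38% = 8.816%.
Via Sable: 60% × 38% = 22.8%.
Direct stake: 60% = 60%.
Total: 8.816% + 22.8% + 60% = 91.616%.
Rounded: 91.62%.

91.62%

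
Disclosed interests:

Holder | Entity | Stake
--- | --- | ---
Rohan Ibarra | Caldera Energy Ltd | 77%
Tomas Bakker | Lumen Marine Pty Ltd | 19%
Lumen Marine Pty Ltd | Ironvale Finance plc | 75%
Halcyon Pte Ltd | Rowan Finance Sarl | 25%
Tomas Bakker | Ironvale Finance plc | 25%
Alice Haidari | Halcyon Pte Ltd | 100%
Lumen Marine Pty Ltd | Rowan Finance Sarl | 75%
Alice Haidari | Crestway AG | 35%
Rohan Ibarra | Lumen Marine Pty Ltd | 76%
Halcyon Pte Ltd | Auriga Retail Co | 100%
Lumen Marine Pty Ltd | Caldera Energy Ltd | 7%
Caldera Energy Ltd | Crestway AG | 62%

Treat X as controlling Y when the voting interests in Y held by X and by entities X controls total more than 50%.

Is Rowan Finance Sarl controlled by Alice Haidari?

No

Alice holds 100% of Halcyon, so Alice controls Halcyon.
Halcyon holds 100% of Auriga, so Alice controls Auriga.
In Rowan, Alice's side holds only 25%, not > 50%.
So Alice does not control Rowan.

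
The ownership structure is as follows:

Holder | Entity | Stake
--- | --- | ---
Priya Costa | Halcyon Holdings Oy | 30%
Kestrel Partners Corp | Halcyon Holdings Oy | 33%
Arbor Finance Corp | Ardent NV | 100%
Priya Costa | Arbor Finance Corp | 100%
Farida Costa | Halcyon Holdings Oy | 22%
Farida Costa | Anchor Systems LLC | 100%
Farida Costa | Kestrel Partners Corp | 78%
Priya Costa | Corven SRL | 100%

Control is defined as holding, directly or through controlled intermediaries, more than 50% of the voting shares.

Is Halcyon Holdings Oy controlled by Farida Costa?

Farida holds 78% of Kestrel, so Farida controls Kestrel.
Kestrel and Farida together hold 33% + 22% = 55% of Halcyon, so Farida controls Halcyon.

Yes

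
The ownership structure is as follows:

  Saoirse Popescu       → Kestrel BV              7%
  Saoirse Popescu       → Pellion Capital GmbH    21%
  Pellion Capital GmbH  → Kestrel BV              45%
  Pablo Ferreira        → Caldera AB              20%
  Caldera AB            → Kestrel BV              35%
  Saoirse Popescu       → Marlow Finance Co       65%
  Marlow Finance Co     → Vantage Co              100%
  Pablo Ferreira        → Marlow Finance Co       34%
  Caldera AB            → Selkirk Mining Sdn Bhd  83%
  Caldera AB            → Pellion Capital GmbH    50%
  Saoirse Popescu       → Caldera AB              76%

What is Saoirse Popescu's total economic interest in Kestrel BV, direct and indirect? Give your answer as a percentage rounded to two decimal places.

60.15%

Saoirse reaches Kestrel along 4 paths.
Via Caldera: 76% × 35% = 26.6%.
Via Pellion: 21% × 45% = 9.45%.
Via Caldera → Pellion: 76% × 50% × 45% = 17.1%.
Direct stake: 7% = 7%.
Total: 26.6% + 9.45% + 17.1% + 7% = 60.15%.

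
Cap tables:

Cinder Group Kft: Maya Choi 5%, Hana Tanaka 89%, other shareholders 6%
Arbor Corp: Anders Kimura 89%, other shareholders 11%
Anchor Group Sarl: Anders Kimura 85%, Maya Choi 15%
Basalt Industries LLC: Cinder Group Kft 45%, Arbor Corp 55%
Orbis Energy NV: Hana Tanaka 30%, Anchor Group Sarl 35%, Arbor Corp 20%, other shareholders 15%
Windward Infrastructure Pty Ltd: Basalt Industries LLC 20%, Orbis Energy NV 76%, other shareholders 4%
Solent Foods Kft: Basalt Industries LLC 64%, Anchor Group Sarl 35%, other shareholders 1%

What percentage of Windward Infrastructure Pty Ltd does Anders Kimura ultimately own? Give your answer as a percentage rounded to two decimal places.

45.93%

Anders reaches Windward along 3 paths.
Via Arbor → Basalt: 89% × 55% × 20% = 9.79%.
Via Anchor → Orbis: 85% × 35% × 76% = 22.61%.
Via Arbor → Orbis: 89% × 20% × 76% = 13.528%.
Total: 9.79% + 22.61% + 13.528% = 45.928%.
Rounded: 45.93%.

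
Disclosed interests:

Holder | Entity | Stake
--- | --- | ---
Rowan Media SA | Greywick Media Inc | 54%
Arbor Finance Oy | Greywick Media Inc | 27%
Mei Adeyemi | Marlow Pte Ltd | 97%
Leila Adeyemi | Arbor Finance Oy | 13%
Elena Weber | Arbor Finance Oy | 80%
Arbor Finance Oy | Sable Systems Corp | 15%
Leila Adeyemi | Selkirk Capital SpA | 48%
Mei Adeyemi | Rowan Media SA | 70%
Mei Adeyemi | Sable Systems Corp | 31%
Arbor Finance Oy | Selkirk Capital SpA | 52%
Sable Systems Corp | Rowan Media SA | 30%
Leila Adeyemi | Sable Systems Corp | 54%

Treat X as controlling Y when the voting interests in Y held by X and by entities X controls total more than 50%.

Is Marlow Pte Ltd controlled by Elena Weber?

Elena holds 80% of Arbor, so Elena controls Arbor.
Arbor holds 52% of Selkirk, so Elena controls Selkirk.
Neither Elena nor any entity Elena controls holds any voting interest in Marlow.
So Elena does not control Marlow.

No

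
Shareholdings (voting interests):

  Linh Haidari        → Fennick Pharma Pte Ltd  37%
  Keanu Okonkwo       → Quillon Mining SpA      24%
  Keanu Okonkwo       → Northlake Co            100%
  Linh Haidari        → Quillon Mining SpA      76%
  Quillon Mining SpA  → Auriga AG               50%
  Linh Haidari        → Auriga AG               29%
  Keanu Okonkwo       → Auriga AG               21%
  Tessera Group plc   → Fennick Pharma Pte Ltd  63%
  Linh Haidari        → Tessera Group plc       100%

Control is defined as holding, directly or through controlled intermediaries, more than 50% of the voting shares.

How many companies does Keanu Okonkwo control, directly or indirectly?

Keanu holds 100% of Northlake, so Keanu controls Northlake.
No other company's threshold is met.
Keanu controls 1 company.

1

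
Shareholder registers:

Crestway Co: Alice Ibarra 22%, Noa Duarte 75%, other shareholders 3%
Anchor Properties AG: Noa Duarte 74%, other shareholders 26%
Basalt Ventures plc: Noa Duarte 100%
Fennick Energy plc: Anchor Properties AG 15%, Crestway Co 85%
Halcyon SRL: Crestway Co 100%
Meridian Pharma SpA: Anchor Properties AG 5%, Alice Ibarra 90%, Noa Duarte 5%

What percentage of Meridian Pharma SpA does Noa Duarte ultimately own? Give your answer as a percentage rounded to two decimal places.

8.70%

Noa reaches Meridian along 2 paths.
Via Anchor: 74% × 5% = 3.7%.
Direct stake: 5% = 5%.
Total: 3.7% + 5% = 8.7%.
Rounded: 8.70%.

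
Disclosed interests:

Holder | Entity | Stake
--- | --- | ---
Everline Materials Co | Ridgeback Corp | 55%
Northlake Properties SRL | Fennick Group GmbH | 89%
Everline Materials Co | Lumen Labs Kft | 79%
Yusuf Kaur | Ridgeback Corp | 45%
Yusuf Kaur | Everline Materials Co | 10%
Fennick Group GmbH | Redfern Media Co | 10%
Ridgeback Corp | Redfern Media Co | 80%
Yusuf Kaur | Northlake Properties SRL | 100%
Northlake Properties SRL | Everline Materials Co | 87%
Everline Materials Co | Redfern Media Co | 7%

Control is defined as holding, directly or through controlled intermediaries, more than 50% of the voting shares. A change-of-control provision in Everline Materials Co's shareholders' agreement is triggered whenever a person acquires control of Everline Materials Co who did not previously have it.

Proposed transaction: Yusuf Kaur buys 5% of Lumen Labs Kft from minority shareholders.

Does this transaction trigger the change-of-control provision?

No

The purchase changes only Yusuf's holdings, so Yusuf is the only person who could newly come to control Everline.
Yusuf holds 100% of Northlake, so Yusuf controls Northlake.
Northlake and Yusuf together hold 87% + 10% = 97% of Everline, so Yusuf controls Everline.
So Yusuf already controls Everline before the transaction.
After the purchase, Yusuf holds 5% of Lumen directly.
Yusuf controlled Everline already, so this is not a new person acquiring control; every other person's position is unchanged or reduced.
No new person acquires control, so the clause is not triggered.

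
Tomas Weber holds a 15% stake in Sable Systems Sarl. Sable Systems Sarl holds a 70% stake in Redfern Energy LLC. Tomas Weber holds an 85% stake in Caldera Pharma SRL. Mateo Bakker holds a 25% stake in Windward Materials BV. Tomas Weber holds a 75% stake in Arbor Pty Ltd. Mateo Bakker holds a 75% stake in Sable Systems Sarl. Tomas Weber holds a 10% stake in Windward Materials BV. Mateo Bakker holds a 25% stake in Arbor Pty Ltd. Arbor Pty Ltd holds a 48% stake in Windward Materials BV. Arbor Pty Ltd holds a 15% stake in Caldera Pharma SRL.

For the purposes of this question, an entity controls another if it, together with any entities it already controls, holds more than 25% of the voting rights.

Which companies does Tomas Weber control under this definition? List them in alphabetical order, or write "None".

Arbor Pty Ltd, Caldera Pharma SRL, Windward Materials BV

Tomas holds 75% of Arbor, so Tomas controls Arbor.
Arbor and Tomas together hold 48% + 10% = 58% of Windward, so Tomas controls Windward.
Tomas and Arbor together hold 85% + 15% = 100% of Caldera, so Tomas controls Caldera.
No other company's threshold is met.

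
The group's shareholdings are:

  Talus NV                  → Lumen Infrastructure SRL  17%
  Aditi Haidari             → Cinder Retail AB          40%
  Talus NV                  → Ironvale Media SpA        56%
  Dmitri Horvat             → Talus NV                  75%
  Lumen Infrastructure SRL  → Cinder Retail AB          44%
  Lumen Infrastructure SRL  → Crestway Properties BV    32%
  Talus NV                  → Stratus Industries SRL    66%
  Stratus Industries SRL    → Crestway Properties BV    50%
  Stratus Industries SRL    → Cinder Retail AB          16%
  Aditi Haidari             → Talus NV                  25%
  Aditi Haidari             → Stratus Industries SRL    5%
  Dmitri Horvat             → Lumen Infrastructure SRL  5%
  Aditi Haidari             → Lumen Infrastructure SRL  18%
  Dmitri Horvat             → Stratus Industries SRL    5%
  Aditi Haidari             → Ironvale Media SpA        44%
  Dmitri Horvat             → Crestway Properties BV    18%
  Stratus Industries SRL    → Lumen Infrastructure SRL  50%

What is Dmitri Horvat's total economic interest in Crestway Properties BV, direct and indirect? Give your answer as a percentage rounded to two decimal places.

59.65%

Dmitri reaches Crestway along 7 paths.
Direct stake: 18% = 18%.
Via Stratus → Lumen: 5% × 50% × 32% = 0.8%.
Via Talus → Stratus → Lumen: 75% × 66% × 50% × 32% = 7.92%.
Via Talus → Lumen: 75% × 17% × 32% = 4.08%.
Via Lumen: 5% × 32% = 1.6%.
Via Stratus: 5% × 50% = 2.5%.
Via Talus → Stratus: 75% × 66% × 50% = 24.75%.
Total: 18% + 0.8% + 7.92% + 4.08% + 1.6% + 2.5% + 24.75% = 59.65%.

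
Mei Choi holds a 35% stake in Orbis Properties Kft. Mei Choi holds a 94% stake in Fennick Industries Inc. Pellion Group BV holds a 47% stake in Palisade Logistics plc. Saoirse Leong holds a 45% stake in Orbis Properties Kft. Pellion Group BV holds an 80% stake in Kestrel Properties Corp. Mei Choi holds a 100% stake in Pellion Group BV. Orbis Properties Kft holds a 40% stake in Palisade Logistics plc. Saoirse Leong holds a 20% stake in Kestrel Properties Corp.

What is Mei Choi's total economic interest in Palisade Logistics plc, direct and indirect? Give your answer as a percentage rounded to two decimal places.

Mei reaches Palisade along 2 paths.
Via Pellion: 100% × 47% = 47%.
Via Orbis: 35% × 40% = 14%.
Total: 47% + 14% = 61%.
Rounded: 61.00%.

61.00%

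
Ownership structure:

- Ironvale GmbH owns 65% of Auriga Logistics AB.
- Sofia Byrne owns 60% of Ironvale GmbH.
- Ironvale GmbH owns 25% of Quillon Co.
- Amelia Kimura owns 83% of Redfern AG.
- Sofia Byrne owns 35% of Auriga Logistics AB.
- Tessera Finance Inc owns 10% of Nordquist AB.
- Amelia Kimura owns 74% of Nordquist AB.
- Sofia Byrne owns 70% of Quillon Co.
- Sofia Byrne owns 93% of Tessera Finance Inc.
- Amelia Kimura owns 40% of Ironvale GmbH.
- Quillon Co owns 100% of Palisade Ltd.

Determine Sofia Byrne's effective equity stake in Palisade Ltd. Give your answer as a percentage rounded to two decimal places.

85.00%

Sofia reaches Palisade along 2 paths.
Via Ironvale → Quillon: 60% × 25% × 100% = 15%.
Via Quillon: 70% × 100% = 70%.
Total: 15% + 70% = 85%.
Rounded: 85.00%.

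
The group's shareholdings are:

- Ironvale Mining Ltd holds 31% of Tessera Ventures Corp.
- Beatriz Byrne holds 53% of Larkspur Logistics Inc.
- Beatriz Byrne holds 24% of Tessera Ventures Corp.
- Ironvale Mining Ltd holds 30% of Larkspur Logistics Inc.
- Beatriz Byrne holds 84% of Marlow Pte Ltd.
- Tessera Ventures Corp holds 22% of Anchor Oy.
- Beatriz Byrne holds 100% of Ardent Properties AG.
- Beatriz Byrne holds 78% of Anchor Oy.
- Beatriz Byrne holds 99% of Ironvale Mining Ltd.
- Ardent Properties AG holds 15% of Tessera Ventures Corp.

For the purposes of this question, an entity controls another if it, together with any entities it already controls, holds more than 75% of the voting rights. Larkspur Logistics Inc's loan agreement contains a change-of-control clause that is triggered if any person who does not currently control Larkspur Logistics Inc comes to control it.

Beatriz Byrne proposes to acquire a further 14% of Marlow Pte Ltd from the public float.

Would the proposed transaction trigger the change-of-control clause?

The purchase changes only Beatriz's holdings, so Beatriz is the only person who could newly come to control Larkspur.
Beatriz holds 99% of Ironvale, so Beatriz controls Ironvale.
Beatriz and Ironvale together hold 53% + 30% = 83% of Larkspur, so Beatriz controls Larkspur.
So Beatriz already controls Larkspur before the transaction.
After the purchase, Beatriz's direct stake in Marlow rises to 84% + 14% = 98%.
Beatriz controlled Larkspur already, so this is not a new person acquiring control; every other person's position is unchanged or reduced.
No new person acquires control, so the clause is not triggered.

No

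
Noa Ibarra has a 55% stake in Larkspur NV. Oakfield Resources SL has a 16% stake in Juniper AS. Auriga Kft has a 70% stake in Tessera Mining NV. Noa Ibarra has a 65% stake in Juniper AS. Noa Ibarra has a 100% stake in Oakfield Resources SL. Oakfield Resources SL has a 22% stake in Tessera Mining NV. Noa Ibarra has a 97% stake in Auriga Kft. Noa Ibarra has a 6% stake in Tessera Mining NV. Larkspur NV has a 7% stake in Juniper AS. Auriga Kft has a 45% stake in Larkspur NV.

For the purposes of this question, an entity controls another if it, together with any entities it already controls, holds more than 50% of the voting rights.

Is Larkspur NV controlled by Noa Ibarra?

Yes

Noa holds 97% of Auriga, so Noa controls Auriga.
Noa and Auriga together hold 55% + 45% = 100% of Larkspur, so Noa controls Larkspur.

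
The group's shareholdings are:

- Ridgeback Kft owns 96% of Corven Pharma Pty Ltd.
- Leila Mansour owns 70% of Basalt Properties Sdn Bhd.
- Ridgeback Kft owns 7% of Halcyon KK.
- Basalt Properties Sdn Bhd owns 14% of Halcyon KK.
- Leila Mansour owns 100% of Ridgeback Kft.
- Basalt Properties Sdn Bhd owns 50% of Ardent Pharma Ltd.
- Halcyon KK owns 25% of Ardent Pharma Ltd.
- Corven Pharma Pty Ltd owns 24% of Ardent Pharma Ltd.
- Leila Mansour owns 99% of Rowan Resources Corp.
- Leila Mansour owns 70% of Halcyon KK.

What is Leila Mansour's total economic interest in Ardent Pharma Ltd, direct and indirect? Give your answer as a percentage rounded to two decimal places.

79.74%

Leila reaches Ardent along 5 paths.
Via Halcyon: 70% × 25% = 17.5%.
Via Ridgeback → Halcyon: 100% × 7% × 25% = 1.75%.
Via Basalt → Halcyon: 70% × 14% × 25% = 2.45%.
Via Basalt: 70% × 50% = 35%.
Via Ridgeback → Corven: 100% × 96% × 24% = 23.04%.
Total: 17.5% + 1.75% + 2.45% + 35% + 23.04% = 79.74%.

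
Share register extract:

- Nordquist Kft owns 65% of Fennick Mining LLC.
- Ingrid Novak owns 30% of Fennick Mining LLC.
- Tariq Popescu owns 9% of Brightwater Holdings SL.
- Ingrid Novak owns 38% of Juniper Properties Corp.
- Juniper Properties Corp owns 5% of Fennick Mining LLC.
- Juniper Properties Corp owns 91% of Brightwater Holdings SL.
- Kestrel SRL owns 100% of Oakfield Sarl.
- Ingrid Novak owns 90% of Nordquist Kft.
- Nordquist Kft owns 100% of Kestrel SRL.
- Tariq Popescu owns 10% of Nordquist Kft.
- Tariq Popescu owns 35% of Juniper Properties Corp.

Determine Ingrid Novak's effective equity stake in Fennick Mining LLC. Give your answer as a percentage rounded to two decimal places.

Ingrid reaches Fennick along 3 paths.
Direct stake: 30% = 30%.
Via Nordquist: 90% × 65% = 58.5%.
Via Juniper: 38% × 5% = 1.9%.
Total: 30% + 58.5% + 1.9% = 90.4%.
Rounded: 90.40%.

90.40%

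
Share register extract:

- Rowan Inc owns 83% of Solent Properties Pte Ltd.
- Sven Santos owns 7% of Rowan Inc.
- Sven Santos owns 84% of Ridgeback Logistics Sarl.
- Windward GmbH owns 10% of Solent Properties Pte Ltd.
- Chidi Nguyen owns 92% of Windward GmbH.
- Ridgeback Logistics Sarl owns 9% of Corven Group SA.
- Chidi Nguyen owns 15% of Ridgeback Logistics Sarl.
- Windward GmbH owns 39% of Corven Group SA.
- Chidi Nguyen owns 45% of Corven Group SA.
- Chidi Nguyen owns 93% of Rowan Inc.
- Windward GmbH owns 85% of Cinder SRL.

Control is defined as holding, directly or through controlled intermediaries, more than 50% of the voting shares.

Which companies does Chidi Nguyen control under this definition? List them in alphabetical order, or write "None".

Chidi holds 93% of Rowan, so Chidi controls Rowan.
Chidi holds 92% of Windward, so Chidi controls Windward.
Chidi and Windward together hold 45% + 39% = 84% of Corven, so Chidi controls Corven.
Windward holds 85% of Cinder, so Chidi controls Cinder.
Rowan and Windward together hold 83% + 10% = 93% of Solent, so Chidi controls Solent.
No other company's threshold is met.

Cinder SRL, Corven Group SA, Rowan Inc, Solent Properties Pte Ltd, Windward GmbH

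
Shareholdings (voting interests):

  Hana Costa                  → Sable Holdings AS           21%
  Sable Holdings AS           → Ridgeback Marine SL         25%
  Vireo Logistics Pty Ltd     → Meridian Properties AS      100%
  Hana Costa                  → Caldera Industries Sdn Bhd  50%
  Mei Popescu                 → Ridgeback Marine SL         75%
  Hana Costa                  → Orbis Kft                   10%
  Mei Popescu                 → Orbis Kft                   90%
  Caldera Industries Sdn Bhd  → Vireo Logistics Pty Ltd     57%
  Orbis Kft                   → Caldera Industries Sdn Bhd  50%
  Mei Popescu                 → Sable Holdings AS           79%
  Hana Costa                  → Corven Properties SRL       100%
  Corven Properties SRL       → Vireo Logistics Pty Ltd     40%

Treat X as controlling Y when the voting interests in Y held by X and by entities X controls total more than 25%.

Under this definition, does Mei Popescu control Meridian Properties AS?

Mei holds 90% of Orbis, so Mei controls Orbis.
Orbis holds 50% of Caldera, so Mei controls Caldera.
Caldera holds 57% of Vireo, so Mei controls Vireo.
Vireo holds 100% of Meridian, so Mei controls Meridian.

Yes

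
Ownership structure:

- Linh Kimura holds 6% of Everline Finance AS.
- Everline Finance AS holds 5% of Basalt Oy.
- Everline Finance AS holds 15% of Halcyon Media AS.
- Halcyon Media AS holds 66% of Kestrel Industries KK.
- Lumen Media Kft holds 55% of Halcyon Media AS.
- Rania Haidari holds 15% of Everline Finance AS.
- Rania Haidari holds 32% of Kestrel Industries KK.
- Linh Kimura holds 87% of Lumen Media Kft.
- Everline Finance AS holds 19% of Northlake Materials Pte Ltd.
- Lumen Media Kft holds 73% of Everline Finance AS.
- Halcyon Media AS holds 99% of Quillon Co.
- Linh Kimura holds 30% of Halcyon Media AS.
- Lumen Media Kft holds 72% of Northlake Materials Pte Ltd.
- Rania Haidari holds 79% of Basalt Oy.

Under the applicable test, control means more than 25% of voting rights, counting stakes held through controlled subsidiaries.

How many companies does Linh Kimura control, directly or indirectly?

Linh holds 87% of Lumen, so Linh controls Lumen.
Lumen and Linh together hold 73% + 6% = 79% of Everline, so Linh controls Everline.
Linh and Everline and Lumen together hold 30% + 15% + 55% = 100% of Halcyon, so Linh controls Halcyon.
Everline and Lumen together hold 19% + 72% = 91% of Northlake, so Linh controls Northlake.
Halcyon holds 66% of Kestrel, so Linh controls Kestrel.
Halcyon holds 99% of Quillon, so Linh controls Quillon.
No other company's threshold is met.
Linh controls 6 companies.

6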